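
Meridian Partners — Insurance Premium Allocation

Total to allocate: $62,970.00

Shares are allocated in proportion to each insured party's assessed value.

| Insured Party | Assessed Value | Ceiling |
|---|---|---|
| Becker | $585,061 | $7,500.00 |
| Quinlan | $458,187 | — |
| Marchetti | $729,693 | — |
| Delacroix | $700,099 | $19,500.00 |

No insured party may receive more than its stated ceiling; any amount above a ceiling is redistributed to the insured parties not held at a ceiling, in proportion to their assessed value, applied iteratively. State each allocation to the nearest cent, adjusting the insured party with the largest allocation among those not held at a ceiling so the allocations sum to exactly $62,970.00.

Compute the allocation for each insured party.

Sum of assessed value: 2,473,040.
Unconstrained shares: Becker 14,897.1675; Quinlan 11,666.6271; Marchetti 18,579.8726; Delacroix 17,826.3328.
Held at cap: Becker ($7,500.00); residual $55,470.00 reallocated over remaining assessed value 1,887,979.
Held at cap: Delacroix ($19,500.00); residual $35,970.00 reallocated over remaining assessed value 1,187,880.
Shares after redistribution: Quinlan 13,874.2856 → $13,874.29; Marchetti 22,095.7144 → $22,095.71.

Becker: $7,500.00 | Quinlan: $13,874.29 | Marchetti: $22,095.71 | Delacroix: $19,500.00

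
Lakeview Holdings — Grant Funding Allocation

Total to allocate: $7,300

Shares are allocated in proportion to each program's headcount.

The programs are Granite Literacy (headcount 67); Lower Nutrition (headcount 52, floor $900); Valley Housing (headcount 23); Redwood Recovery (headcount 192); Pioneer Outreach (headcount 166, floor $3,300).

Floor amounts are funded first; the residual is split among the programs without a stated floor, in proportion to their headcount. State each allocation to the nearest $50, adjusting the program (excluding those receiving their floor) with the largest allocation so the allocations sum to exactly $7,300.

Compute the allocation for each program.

Minimums first: Lower Nutrition $900; Pioneer Outreach $3,300. Remaining pool $3,100.
Remaining pool split over remaining headcount 282: Granite Literacy 736.52 → $750; Valley Housing 252.84 → $250; Redwood Recovery 2,110.64 → $2,100.

Granite Literacy: $750 | Lower Nutrition: $900 | Valley Housing: $250 | Redwood Recovery: $2,100 | Pioneer Outreach: $3,300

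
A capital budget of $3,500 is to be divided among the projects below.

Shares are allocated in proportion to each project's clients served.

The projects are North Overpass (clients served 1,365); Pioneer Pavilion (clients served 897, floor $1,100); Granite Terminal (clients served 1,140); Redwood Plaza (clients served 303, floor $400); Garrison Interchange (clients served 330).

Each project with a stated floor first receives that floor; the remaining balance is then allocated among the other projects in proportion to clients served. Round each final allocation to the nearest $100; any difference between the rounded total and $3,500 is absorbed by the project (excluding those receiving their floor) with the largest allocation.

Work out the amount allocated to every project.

North Overpass: $1,000 · Pioneer Pavilion: $1,100 · Granite Terminal: $800 · Redwood Plaza: $400 · Garrison Interchange: $200

Fund the minimums — Pioneer Pavilion $1,100; Redwood Plaza $400. Residual $2,000.
Residual split over remaining clients served 2,835: North Overpass 962.96 → $1,000; Granite Terminal 804.23 → $800; Garrison Interchange 232.80 → $200.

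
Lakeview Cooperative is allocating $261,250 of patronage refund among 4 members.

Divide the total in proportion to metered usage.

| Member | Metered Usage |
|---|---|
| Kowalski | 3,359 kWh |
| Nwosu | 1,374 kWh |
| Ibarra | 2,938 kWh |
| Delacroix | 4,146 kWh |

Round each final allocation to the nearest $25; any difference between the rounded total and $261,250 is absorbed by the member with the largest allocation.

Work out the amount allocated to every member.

Kowalski: $74,250 · Nwosu: $30,375 · Ibarra: $64,950 · Delacroix: $91,675

Total metered usage = 11,817.
Pro-rata amounts: Kowalski 3,359/11,817 × $261,250 = 74,260.70; Nwosu 1,374/11,817 × $261,250 = 30,376.36; Ibarra 2,938/11,817 × $261,250 = 64,953.25; Delacroix 4,146/11,817 × $261,250 = 91,659.69.
Rounded to nearest $25: Kowalski $74,250; Nwosu $30,375; Ibarra $64,950; Delacroix $91,650. Sum = $261,225.
Difference $261,250 − $261,225 = +$25 applied to largest allocation (Delacroix): Delacroix becomes $91,675.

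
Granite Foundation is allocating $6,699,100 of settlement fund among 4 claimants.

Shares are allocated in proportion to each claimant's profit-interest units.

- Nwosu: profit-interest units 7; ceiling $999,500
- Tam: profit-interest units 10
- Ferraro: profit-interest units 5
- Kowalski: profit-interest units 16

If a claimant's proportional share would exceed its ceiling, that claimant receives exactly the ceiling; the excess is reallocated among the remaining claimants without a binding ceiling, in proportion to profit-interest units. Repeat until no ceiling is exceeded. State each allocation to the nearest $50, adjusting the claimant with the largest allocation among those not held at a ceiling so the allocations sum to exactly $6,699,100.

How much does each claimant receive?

Total profit-interest units = 38.
Unconstrained shares: Nwosu 1,234,044.74; Tam 1,762,921.05; Ferraro 881,460.53; Kowalski 2,820,673.68.
Cap binds for Nwosu ($999,500); remaining pool $5,699,600 reallocated over remaining profit-interest units 31.
Remaining shares: Tam 1,838,580.65 → $1,838,600; Ferraro 919,290.32 → $919,300; Kowalski 2,941,729.03 → $2,941,750.
Rounding difference −$50 applied to Kowalski → $2,941,700.

Nwosu: $999,500 · Tam: $1,838,600 · Ferraro: $919,300 · Kowalski: $2,941,700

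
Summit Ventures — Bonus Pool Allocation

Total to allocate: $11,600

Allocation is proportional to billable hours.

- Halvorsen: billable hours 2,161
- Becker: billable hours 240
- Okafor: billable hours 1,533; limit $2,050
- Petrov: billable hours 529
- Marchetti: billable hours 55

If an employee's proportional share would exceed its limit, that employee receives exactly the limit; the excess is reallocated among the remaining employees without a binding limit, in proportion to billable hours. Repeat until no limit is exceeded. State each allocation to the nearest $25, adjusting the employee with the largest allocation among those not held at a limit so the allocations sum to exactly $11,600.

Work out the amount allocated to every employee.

Total billable hours = 4,518.
Unconstrained shares: Halvorsen 5,548.38; Becker 616.20; Okafor 3,935.99; Petrov 1,358.21; Marchetti 141.21.
Capped: Okafor ($2,050); balance $9,550 reallocated over remaining billable hours 2,985.
Remaining shares: Halvorsen 6,913.75 → $6,925; Becker 767.84 → $775; Petrov 1,692.45 → $1,700; Marchetti 175.96 → $175.
Rounding difference −$25 applied to Halvorsen → $6,900.

Halvorsen: $6,900 | Becker: $775 | Okafor: $2,050 | Petrov: $1,700 | Marchetti: $175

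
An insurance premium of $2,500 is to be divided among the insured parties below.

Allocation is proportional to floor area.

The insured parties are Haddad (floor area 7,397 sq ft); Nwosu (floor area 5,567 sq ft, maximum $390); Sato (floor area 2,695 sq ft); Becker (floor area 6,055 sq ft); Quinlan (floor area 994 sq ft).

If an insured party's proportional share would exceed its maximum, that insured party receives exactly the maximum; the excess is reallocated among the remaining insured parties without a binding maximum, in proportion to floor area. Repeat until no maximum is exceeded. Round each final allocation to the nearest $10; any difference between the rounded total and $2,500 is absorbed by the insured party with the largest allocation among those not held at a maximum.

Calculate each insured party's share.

Haddad: $910 · Nwosu: $390 · Sato: $330 · Becker: $750 · Quinlan: $120

Total floor area = 22,708.
Pro-rata shares before constraints: Haddad 814.36; Nwosu 612.89; Sato 296.70; Becker 666.62; Quinlan 109.43.
Held at cap: Nwosu ($390); residual $2,110 reallocated over remaining floor area 17,141.
Redistributed shares: Haddad 910.55 → $910; Sato 331.75 → $330; Becker 745.35 → $750; Quinlan 122.36 → $120.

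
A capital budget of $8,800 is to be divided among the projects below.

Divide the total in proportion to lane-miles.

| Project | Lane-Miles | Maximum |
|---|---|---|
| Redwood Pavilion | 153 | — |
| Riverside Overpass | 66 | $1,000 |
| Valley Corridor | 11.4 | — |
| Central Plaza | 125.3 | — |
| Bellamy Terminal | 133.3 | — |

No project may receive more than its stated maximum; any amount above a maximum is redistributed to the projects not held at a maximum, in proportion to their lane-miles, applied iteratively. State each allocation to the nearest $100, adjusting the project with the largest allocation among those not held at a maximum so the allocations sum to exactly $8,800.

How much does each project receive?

Sum of lane-miles: 489.
Unconstrained shares: Redwood Pavilion 2,753.37; Riverside Overpass 1,187.73; Valley Corridor 205.15; Central Plaza 2,254.89; Bellamy Terminal 2,398.85.
Cap binds for Riverside Overpass ($1,000); balance $7,800 reallocated over remaining lane-miles 423.
Shares after redistribution: Redwood Pavilion 2,821.28 → $2,800; Valley Corridor 210.21 → $200; Central Plaza 2,310.50 → $2,300; Bellamy Terminal 2,458.01 → $2,500.

Redwood Pavilion: $2,800 · Riverside Overpass: $1,000 · Valley Corridor: $200 · Central Plaza: $2,300 · Bellamy Terminal: $2,500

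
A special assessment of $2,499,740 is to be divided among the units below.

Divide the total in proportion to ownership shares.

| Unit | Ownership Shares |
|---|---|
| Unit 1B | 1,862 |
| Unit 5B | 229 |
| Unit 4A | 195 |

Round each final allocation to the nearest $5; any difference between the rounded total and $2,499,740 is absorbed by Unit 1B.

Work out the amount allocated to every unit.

Unit 1B: $2,036,100 · Unit 5B: $250,410 · Unit 4A: $213,230

Ownership shares total: 2,286.
Raw shares: Unit 1B 1,862/2,286 × $2,499,740 = 2,036,096.19; Unit 5B 229/2,286 × $2,499,740 = 250,411.40; Unit 4A 195/2,286 × $2,499,740 = 213,232.41.
Rounded to nearest $5: Unit 1B $2,036,095; Unit 5B $250,410; Unit 4A $213,230. Sum = $2,499,735.
Difference $2,499,740 − $2,499,735 = +$5 applied to Unit 1B: Unit 1B becomes $2,036,100.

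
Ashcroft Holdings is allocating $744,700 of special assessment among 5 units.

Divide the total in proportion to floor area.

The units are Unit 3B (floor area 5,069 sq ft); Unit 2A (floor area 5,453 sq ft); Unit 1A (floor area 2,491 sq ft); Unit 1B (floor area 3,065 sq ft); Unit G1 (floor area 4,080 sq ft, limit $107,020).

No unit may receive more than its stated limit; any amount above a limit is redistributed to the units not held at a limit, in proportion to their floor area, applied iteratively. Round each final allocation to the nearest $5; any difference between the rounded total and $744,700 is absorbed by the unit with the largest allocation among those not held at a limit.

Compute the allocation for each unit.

Unit 3B: $201,045 | Unit 2A: $216,275 | Unit 1A: $98,795 | Unit 1B: $121,565 | Unit G1: $107,020

Floor area total: 20,158.
Pro-rata shares before constraints: Unit 3B 187,264.82; Unit 2A 201,450.99; Unit 1A 92,025.38; Unit 1B 113,230.75; Unit G1 150,728.05.
Capped: Unit G1 ($107,020); balance $637,680 reallocated over remaining floor area 16,078.
Shares after redistribution: Unit 3B 201,044.90 → $201,045; Unit 2A 216,274.97 → $216,275; Unit 1A 98,797.17 → $98,795; Unit 1B 121,562.96 → $121,565.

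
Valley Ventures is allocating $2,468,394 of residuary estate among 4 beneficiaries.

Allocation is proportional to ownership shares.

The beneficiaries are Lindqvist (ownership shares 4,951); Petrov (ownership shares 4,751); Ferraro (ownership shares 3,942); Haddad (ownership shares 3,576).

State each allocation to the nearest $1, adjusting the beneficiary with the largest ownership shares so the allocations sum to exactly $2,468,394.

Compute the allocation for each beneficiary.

Ownership shares total: 17,220.
Proportional shares: Lindqvist 4,951/17,220 × $2,468,394 = 709,699.11; Petrov 4,751/17,220 × $2,468,394 = 681,030.19; Ferraro 3,942/17,220 × $2,468,394 = 565,064.41; Haddad 3,576/17,220 × $2,468,394 = 512,600.29.
Rounded to nearest $1: Lindqvist $709,699; Petrov $681,030; Ferraro $565,064; Haddad $512,600. Sum = $2,468,393.
Difference $2,468,394 − $2,468,393 = +$1 applied to largest ownership shares (Lindqvist): Lindqvist becomes $709,700.

Lindqvist: $709,700 | Petrov: $681,030 | Ferraro: $565,064 | Haddad: $512,600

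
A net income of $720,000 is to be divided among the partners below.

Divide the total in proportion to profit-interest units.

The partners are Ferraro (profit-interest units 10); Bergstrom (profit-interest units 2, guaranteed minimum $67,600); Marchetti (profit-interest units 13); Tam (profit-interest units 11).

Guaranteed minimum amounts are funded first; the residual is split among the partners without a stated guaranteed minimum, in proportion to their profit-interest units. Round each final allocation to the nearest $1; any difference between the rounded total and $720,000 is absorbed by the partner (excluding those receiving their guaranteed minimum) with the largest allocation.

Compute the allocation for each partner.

Ferraro: $191,882 | Bergstrom: $67,600 | Marchetti: $249,447 | Tam: $211,071

Minimums first: Bergstrom $67,600. Residual $652,400.
Residual split over remaining profit-interest units 34: Ferraro 191,882.35 → $191,882; Marchetti 249,447.06 → $249,447; Tam 211,070.59 → $211,071.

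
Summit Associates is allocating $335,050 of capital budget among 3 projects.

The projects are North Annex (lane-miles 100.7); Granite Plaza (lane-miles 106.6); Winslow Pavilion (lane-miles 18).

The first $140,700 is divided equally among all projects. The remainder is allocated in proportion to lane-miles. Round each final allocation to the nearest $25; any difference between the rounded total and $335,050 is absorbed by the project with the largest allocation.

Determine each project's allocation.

North Annex: $133,775 | Granite Plaza: $138,850 | Winslow Pavilion: $62,425

Equal tier: $140,700 ÷ 3 = $46,900 apiece.
Remainder $194,350 by lane-miles (total 225.3): North Annex 86,866.60 → $86,875; Granite Plaza 91,956.10 → $91,950; Winslow Pavilion 15,527.30 → $15,525.
Totals: North Annex $46,900 + $86,875 = $133,775; Granite Plaza $46,900 + $91,950 = $138,850; Winslow Pavilion $46,900 + $15,525 = $62,425.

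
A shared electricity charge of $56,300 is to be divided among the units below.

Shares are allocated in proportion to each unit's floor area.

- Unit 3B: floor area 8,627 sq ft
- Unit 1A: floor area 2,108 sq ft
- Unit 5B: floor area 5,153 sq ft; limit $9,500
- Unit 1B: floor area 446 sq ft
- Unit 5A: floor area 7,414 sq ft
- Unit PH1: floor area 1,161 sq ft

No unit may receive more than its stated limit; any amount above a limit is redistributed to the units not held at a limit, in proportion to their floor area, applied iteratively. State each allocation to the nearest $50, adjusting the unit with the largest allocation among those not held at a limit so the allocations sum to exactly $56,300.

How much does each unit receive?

Unit 3B: $20,450; Unit 1A: $5,000; Unit 5B: $9,500; Unit 1B: $1,050; Unit 5A: $17,550; Unit PH1: $2,750

Combined floor area = 24,909.
Pro-rata shares before constraints: Unit 3B 19,498.98; Unit 1A 4,764.56; Unit 5B 11,646.95; Unit 1B 1,008.06; Unit 5A 16,757.32; Unit PH1 2,624.12.
Capped: Unit 5B ($9,500); balance $46,800 reallocated over remaining floor area 19,756.
Remaining shares: Unit 3B 20,436.51 → $20,450; Unit 1A 4,993.64 → $5,000; Unit 1B 1,056.53 → $1,050; Unit 5A 17,563.03 → $17,550; Unit PH1 2,750.29 → $2,750.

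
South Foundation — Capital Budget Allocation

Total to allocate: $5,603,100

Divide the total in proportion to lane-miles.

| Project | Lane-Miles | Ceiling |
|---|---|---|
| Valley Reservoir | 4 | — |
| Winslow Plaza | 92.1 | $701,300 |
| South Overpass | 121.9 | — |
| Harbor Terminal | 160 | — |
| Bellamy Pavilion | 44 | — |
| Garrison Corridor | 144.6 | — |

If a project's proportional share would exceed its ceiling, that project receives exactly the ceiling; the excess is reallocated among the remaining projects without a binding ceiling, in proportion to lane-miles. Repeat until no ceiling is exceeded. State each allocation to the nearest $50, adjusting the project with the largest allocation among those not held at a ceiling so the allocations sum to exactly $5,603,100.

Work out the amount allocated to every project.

Total lane-miles = 566.6.
Pro-rata shares before constraints: Valley Reservoir 39,555.95; Winslow Plaza 910,775.70; South Overpass 1,205,467.51; Harbor Terminal 1,582,237.91; Bellamy Pavilion 435,115.43; Garrison Corridor 1,429,947.51.
Capped: Winslow Plaza ($701,300); balance $4,901,800 reallocated over remaining lane-miles 474.5.
Redistributed shares: Valley Reservoir 41,321.81 → $41,300; South Overpass 1,259,282.23 → $1,259,300; Harbor Terminal 1,652,872.50 → $1,652,850; Bellamy Pavilion 454,539.94 → $454,550; Garrison Corridor 1,493,783.52 → $1,493,800.

Valley Reservoir: $41,300 · Winslow Plaza: $701,300 · South Overpass: $1,259,300 · Harbor Terminal: $1,652,850 · Bellamy Pavilion: $454,550 · Garrison Corridor: $1,493,800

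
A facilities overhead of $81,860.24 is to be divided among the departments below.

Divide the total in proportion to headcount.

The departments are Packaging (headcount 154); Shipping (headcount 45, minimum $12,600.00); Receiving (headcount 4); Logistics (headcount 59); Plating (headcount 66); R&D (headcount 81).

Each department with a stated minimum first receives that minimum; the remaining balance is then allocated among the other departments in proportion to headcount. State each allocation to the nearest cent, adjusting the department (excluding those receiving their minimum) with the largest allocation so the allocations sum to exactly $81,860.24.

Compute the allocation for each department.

Packaging: $29,302.40; Shipping: $12,600.00; Receiving: $761.10; Logistics: $11,226.25; Plating: $12,558.18; R&D: $15,412.31

Minimums first: Shipping $12,600.00. Balance $69,260.24.
Balance split over remaining headcount 364: Packaging 29,302.4092 → $29,302.41; Receiving 761.1015 → $761.10; Logistics 11,226.2477 → $11,226.25; Plating 12,558.1754 → $12,558.18; R&D 15,412.3062 → $15,412.31.
Rounding difference −$0.01 applied to Packaging → $29,302.40.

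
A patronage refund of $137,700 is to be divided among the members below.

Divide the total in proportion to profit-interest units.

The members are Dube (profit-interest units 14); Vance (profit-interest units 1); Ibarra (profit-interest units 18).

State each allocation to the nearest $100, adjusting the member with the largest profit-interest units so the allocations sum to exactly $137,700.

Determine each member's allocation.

Combined profit-interest units = 14 + 1 + 18 = 33.
Unrounded shares: Dube 58,418.18; Vance 4,172.73; Ibarra 75,109.09.
Rounded to nearest $100: Dube $58,400; Vance $4,200; Ibarra $75,100. Sum = $137,700.
Rounded total matches; no reconciliation needed.

Dube: $58,400 | Vance: $4,200 | Ibarra: $75,100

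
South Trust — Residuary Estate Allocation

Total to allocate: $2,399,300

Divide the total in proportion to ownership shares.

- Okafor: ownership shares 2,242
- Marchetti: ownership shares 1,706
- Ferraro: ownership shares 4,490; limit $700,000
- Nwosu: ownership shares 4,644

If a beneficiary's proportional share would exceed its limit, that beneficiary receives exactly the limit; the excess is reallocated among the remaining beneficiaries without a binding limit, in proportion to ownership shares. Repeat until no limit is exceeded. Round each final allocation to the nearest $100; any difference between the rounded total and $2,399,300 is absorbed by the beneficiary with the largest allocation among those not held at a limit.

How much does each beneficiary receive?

Sum of ownership shares: 13,082.
Pro-rata shares before constraints: Okafor 411,193.29; Marchetti 312,888.38; Ferraro 823,487.01; Nwosu 851,731.33.
Held at cap: Ferraro ($700,000); remaining pool $1,699,300 reallocated over remaining ownership shares 8,592.
Redistributed shares: Okafor 443,416.04 → $443,400; Marchetti 337,407.57 → $337,400; Nwosu 918,476.40 → $918,500.

Okafor: $443,400 · Marchetti: $337,400 · Ferraro: $700,000 · Nwosu: $918,500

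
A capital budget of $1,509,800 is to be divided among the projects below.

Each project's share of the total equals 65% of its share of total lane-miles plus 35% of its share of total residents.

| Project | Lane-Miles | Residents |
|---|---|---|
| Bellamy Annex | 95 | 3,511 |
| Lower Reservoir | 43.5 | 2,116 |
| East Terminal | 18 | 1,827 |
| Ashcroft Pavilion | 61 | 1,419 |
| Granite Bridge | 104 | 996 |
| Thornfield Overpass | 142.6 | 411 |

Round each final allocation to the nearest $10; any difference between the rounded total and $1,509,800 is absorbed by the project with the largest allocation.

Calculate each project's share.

Bellamy Annex: $381,370; Lower Reservoir: $200,750; East Terminal: $131,980; Ashcroft Pavilion: $201,930; Granite Bridge: $271,110; Thornfield Overpass: $322,660

Totals — lane-miles 464.1, residents 10,280.
Blended shares (65% lane-miles + 35% residents): Bellamy Annex 0.2526; Lower Reservoir 0.1330; East Terminal 0.0874; Ashcroft Pavilion 0.1337; Granite Bridge 0.1796; Thornfield Overpass 0.2137.
Unrounded shares: Bellamy Annex 381,362.13; Lower Reservoir 200,753.84; East Terminal 131,976.74; Ashcroft Pavilion 201,930.36; Granite Bridge 271,112.93; Thornfield Overpass 322,664.01.
Rounded to nearest $10: Bellamy Annex $381,360; Lower Reservoir $200,750; East Terminal $131,980; Ashcroft Pavilion $201,930; Granite Bridge $271,110; Thornfield Overpass $322,660. Sum = $1,509,790.
Difference $1,509,800 − $1,509,790 = +$10 applied to largest allocation (Bellamy Annex): Bellamy Annex becomes $381,370.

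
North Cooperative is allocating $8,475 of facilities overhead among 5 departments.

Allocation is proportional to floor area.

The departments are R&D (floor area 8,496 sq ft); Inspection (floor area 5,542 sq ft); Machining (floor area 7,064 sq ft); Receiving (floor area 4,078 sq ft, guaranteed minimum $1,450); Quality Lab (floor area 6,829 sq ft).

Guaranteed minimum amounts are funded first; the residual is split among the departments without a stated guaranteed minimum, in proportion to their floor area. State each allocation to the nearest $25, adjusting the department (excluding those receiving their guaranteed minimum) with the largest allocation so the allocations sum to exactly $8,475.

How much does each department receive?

Minimums first: Receiving $1,450. Balance $7,025.
Balance split over remaining floor area 27,931: R&D 2,136.85 → $2,125; Inspection 1,393.88 → $1,400; Machining 1,776.69 → $1,775; Quality Lab 1,717.58 → $1,725.

R&D: $2,125; Inspection: $1,400; Machining: $1,775; Receiving: $1,450; Quality Lab: $1,725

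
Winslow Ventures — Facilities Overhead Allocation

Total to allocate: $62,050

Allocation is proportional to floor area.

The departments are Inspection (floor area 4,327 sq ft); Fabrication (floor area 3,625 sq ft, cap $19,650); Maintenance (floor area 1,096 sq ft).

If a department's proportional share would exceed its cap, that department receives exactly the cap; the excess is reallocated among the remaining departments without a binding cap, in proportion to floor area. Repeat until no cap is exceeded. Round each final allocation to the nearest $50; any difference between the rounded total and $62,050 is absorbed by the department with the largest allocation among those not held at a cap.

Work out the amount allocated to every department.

Inspection: $33,850 · Fabrication: $19,650 · Maintenance: $8,550

Total floor area = 9,048.
Pro-rata shares before constraints: Inspection 29,674.00; Fabrication 24,859.78; Maintenance 7,516.22.
Held at cap: Fabrication ($19,650); residual $42,400 reallocated over remaining floor area 5,423.
Redistributed shares: Inspection 33,830.87 → $33,850; Maintenance 8,569.13 → $8,550.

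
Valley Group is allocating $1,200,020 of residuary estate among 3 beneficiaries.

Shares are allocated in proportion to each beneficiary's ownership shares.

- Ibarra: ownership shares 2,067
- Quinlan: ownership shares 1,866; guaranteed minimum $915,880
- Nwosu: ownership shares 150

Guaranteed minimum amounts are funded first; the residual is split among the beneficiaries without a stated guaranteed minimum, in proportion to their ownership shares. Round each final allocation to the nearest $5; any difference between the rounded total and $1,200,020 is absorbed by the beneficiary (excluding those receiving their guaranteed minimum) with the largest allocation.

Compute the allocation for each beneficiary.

Minimums first: Quinlan $915,880. Balance $284,140.
Balance split over remaining ownership shares 2,217: Ibarra 264,915.37 → $264,915; Nwosu 19,224.63 → $19,225.

Ibarra: $264,915; Quinlan: $915,880; Nwosu: $19,225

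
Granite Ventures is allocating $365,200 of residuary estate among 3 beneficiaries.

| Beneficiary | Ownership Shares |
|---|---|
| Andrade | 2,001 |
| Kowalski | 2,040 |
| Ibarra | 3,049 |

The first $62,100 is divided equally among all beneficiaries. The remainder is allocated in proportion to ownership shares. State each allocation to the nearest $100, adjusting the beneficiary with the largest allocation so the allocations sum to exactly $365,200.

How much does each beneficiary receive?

Andrade: $106,200; Kowalski: $107,900; Ibarra: $151,100

Equal tier: $62,100 ÷ 3 = $20,700 apiece.
Remainder $303,100 by ownership shares (total 7,090): Andrade 85,543.46 → $85,500; Kowalski 87,210.72 → $87,200; Ibarra 130,345.83 → $130,300.
Rounding difference +$100 on remainder applied to Ibarra.
Totals: Andrade $20,700 + $85,500 = $106,200; Kowalski $20,700 + $87,200 = $107,900; Ibarra $20,700 + $130,400 = $151,100.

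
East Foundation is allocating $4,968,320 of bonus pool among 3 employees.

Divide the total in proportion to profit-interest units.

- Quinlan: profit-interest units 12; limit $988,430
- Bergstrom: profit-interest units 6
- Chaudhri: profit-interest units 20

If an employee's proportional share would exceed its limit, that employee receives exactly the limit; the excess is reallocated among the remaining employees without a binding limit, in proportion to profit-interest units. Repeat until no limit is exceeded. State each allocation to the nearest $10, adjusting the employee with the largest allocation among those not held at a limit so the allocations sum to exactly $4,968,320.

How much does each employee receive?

Quinlan: $988,430 | Bergstrom: $918,440 | Chaudhri: $3,061,450

Profit-interest units total: 38.
Pro-rata shares before constraints: Quinlan 1,568,943.16; Bergstrom 784,471.58; Chaudhri 2,614,905.26.
Capped: Quinlan ($988,430); residual $3,979,890 reallocated over remaining profit-interest units 26.
Redistributed shares: Bergstrom 918,436.15 → $918,440; Chaudhri 3,061,453.85 → $3,061,450.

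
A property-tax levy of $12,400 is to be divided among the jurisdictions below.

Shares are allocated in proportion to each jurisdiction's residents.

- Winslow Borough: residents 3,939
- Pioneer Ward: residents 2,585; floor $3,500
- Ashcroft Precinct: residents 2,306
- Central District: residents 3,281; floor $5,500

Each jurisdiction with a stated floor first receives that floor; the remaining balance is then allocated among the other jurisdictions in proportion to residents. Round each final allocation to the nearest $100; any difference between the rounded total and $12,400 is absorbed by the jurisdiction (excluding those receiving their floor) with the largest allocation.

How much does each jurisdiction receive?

Winslow Borough: $2,100 · Pioneer Ward: $3,500 · Ashcroft Precinct: $1,300 · Central District: $5,500

Guaranteed amounts: Pioneer Ward $3,500; Central District $5,500. Balance $3,400.
Balance split over remaining residents 6,245: Winslow Borough 2,144.53 → $2,100; Ashcroft Precinct 1,255.47 → $1,300.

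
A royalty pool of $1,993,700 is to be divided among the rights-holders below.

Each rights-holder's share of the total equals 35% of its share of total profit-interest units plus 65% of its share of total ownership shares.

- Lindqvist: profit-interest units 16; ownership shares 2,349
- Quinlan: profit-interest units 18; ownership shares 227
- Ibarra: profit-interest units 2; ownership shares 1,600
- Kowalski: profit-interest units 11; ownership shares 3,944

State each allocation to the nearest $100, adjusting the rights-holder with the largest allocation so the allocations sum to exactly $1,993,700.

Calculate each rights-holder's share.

Profit-interest units total 47; ownership shares total 8,120.
Blended shares (35% profit-interest units + 65% ownership shares): Lindqvist 0.3072; Quinlan 0.1522; Ibarra 0.1430; Kowalski 0.3976.
Proportional shares: Lindqvist 612,434.04; Quinlan 303,468.52; Ibarra 285,044.14; Kowalski 792,753.29.
Rounded to nearest $100: Lindqvist $612,400; Quinlan $303,500; Ibarra $285,000; Kowalski $792,800. Sum = $1,993,700.
No rounding difference to absorb.

Lindqvist: $612,400 | Quinlan: $303,500 | Ibarra: $285,000 | Kowalski: $792,800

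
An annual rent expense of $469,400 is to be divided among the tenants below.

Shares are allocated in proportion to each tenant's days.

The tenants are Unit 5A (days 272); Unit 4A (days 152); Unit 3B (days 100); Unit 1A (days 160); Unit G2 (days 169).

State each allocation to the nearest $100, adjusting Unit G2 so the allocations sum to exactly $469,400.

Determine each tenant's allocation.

Total days = 853.
Raw shares: Unit 5A 272/853 × $469,400 = 149,679.72; Unit 4A 152/853 × $469,400 = 83,644.55; Unit 3B 100/853 × $469,400 = 55,029.31; Unit 1A 160/853 × $469,400 = 88,046.89; Unit G2 169/853 × $469,400 = 92,999.53.
At nearest $100: Unit 5A $149,700; Unit 4A $83,600; Unit 3B $55,000; Unit 1A $88,000; Unit G2 $93,000. Sum = $469,300.
Difference $469,400 − $469,300 = +$100 applied to Unit G2: Unit G2 becomes $93,100.

Unit 5A: $149,700 | Unit 4A: $83,600 | Unit 3B: $55,000 | Unit 1A: $88,000 | Unit G2: $93,100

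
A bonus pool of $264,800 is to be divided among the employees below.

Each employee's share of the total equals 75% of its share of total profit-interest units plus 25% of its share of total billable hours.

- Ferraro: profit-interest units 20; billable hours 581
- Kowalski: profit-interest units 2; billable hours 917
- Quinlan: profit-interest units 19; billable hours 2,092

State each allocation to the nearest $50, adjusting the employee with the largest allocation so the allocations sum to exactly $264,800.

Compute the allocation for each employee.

Ferraro: $107,600 · Kowalski: $26,600 · Quinlan: $130,600

Profit-interest units total 41; billable hours total 3,590.
Blended shares (75% profit-interest units + 25% billable hours): Ferraro 0.4063; Kowalski 0.1004; Quinlan 0.4932.
Raw shares: Ferraro 107,591.75; Kowalski 26,597.39; Quinlan 130,610.86.
After rounding ($50): Ferraro $107,600; Kowalski $26,600; Quinlan $130,600. Sum = $264,800.
Sum already equals the total — no adjustment.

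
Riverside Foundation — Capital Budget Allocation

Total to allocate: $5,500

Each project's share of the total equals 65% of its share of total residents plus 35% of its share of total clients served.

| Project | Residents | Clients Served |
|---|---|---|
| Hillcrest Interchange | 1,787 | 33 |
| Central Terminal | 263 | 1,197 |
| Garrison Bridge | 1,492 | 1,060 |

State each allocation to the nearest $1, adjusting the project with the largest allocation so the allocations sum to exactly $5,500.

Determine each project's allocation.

Hillcrest Interchange: $1,831; Central Terminal: $1,272; Garrison Bridge: $2,397

Totals — residents 3,542, clients served 2,290.
Combined weights (65% residents + 35% clients served): Hillcrest Interchange 0.3330; Central Terminal 0.2312; Garrison Bridge 0.4358.
Raw shares: Hillcrest Interchange 1,831.39; Central Terminal 1,271.66; Garrison Bridge 2,396.95.
After rounding ($1): Hillcrest Interchange $1,831; Central Terminal $1,272; Garrison Bridge $2,397. Sum = $5,500.
No rounding difference to absorb.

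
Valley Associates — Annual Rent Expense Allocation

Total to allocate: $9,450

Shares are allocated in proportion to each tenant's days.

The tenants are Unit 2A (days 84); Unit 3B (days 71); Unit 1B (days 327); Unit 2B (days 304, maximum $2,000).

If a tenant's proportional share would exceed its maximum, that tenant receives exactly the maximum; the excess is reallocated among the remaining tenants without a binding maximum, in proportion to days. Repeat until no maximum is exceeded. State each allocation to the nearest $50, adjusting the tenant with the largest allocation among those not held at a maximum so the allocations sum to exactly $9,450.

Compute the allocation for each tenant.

Days total: 786.
Unconstrained shares: Unit 2A 1,009.92; Unit 3B 853.63; Unit 1B 3,931.49; Unit 2B 3,654.96.
Capped: Unit 2B ($2,000); balance $7,450 reallocated over remaining days 482.
Shares after redistribution: Unit 2A 1,298.34 → $1,300; Unit 3B 1,097.41 → $1,100; Unit 1B 5,054.25 → $5,050.

Unit 2A: $1,300 · Unit 3B: $1,100 · Unit 1B: $5,050 · Unit 2B: $2,000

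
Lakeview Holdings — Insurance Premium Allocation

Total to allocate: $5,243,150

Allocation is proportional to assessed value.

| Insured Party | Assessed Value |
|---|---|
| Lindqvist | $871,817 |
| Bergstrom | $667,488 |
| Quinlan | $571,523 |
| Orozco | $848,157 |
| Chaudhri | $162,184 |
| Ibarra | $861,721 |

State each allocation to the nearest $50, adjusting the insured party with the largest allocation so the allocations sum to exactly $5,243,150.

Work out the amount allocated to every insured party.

Lindqvist: $1,147,650 · Bergstrom: $878,700 · Quinlan: $752,350 · Orozco: $1,116,550 · Chaudhri: $213,500 · Ibarra: $1,134,400

Total assessed value = 3,982,890.
Proportional shares: Lindqvist 871,817/3,982,890 × $5,243,150 = 1,147,676.01; Bergstrom 667,488/3,982,890 × $5,243,150 = 878,693.54; Quinlan 571,523/3,982,890 × $5,243,150 = 752,363.44; Orozco 848,157/3,982,890 × $5,243,150 = 1,116,529.55; Chaudhri 162,184/3,982,890 × $5,243,150 = 213,502.01; Ibarra 861,721/3,982,890 × $5,243,150 = 1,134,385.45.
After rounding ($50): Lindqvist $1,147,700; Bergstrom $878,700; Quinlan $752,350; Orozco $1,116,550; Chaudhri $213,500; Ibarra $1,134,400. Sum = $5,243,200.
Difference $5,243,150 − $5,243,200 = −$50 applied to largest allocation (Lindqvist): Lindqvist becomes $1,147,650.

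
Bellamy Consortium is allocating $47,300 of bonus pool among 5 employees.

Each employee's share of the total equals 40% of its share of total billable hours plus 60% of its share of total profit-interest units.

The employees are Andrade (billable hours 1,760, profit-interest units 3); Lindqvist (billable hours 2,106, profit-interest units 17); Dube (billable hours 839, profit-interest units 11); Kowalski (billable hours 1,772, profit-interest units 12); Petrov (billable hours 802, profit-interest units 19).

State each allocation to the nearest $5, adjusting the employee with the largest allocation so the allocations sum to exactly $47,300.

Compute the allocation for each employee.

Totals — billable hours 7,279, profit-interest units 62.
Composite weights (40% billable hours + 60% profit-interest units): Andrade 0.1257; Lindqvist 0.2802; Dube 0.1526; Kowalski 0.2135; Petrov 0.2279.
Pro-rata amounts: Andrade 5,947.92; Lindqvist 13,255.65; Dube 7,215.94; Kowalski 10,098.79; Petrov 10,781.70.
Rounded to nearest $5: Andrade $5,950; Lindqvist $13,255; Dube $7,215; Kowalski $10,100; Petrov $10,780. Sum = $47,300.
Sum already equals the total — no adjustment.

Andrade: $5,950; Lindqvist: $13,255; Dube: $7,215; Kowalski: $10,100; Petrov: $10,780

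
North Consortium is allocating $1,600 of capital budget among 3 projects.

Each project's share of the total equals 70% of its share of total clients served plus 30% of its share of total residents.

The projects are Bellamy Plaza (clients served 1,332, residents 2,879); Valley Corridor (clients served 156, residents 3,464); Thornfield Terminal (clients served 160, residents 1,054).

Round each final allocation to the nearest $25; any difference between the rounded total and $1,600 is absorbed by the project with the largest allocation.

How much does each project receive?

Clients served total 1,648; residents total 7,397.
Composite weights (70% clients served + 30% residents): Bellamy Plaza 0.6825; Valley Corridor 0.2068; Thornfield Terminal 0.1107.
Unrounded shares: Bellamy Plaza 1,092.06; Valley Corridor 330.80; Thornfield Terminal 177.13.
At nearest $25: Bellamy Plaza $1,100; Valley Corridor $325; Thornfield Terminal $175. Sum = $1,600.
No rounding difference to absorb.

Bellamy Plaza: $1,100 · Valley Corridor: $325 · Thornfield Terminal: $175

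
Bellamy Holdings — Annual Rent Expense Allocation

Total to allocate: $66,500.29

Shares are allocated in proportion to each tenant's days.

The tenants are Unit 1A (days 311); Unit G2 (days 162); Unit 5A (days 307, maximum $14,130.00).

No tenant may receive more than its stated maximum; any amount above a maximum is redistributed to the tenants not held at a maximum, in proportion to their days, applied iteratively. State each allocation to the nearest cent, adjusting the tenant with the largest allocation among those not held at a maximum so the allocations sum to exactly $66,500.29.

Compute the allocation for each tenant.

Total days = 780.
Unconstrained shares: Unit 1A 26,514.8592; Unit G2 13,811.5987; Unit 5A 26,173.8321.
Capped: Unit 5A ($14,130.00); remaining pool $52,370.29 reallocated over remaining days 473.
Redistributed shares: Unit 1A 34,433.7425 → $34,433.74; Unit G2 17,936.5475 → $17,936.55.

Unit 1A: $34,433.74 · Unit G2: $17,936.55 · Unit 5A: $14,130.00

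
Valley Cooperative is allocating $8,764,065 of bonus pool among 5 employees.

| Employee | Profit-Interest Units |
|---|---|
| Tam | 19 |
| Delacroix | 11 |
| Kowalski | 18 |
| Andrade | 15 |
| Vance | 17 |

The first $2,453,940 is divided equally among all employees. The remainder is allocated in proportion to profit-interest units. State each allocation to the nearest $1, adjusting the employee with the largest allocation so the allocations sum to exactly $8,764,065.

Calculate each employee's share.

$2,453,940 shared equally gives $490,788 per employee.
Remainder $6,310,125 by profit-interest units (total 80): Tam 1,498,654.69 → $1,498,655; Delacroix 867,642.19 → $867,642; Kowalski 1,419,778.12 → $1,419,778; Andrade 1,183,148.44 → $1,183,148; Vance 1,340,901.56 → $1,340,902.
Totals: Tam $490,788 + $1,498,655 = $1,989,443; Delacroix $490,788 + $867,642 = $1,358,430; Kowalski $490,788 + $1,419,778 = $1,910,566; Andrade $490,788 + $1,183,148 = $1,673,936; Vance $490,788 + $1,340,902 = $1,831,690.

Tam: $1,989,443 · Delacroix: $1,358,430 · Kowalski: $1,910,566 · Andrade: $1,673,936 · Vance: $1,831,690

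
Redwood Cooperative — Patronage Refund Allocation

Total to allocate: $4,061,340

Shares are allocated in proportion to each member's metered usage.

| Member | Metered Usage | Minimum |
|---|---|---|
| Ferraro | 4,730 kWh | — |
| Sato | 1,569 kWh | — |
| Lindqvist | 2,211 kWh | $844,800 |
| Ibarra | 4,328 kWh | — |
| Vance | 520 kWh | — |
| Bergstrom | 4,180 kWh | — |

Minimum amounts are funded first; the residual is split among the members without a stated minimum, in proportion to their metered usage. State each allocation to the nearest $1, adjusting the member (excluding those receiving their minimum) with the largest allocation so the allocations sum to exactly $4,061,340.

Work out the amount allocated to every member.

Ferraro: $992,642 | Sato: $329,272 | Lindqvist: $844,800 | Ibarra: $908,279 | Vance: $109,128 | Bergstrom: $877,219

Minimums first: Lindqvist $844,800. Residual $3,216,540.
Residual split over remaining metered usage 15,327: Ferraro 992,642.67 → $992,643; Sato 329,271.96 → $329,272; Ibarra 908,278.54 → $908,279; Vance 109,127.74 → $109,128; Bergstrom 877,219.10 → $877,219.
Rounding difference −$1 applied to Ferraro → $992,642.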